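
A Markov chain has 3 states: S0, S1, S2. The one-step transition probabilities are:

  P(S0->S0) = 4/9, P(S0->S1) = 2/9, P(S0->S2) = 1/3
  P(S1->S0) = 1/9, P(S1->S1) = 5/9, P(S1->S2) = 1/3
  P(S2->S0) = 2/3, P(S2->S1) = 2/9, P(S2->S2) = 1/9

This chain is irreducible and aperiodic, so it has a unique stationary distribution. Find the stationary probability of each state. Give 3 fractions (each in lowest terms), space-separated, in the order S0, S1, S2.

Answer: 13/33 1/3 3/11

Derivation:
The stationary distribution satisfies pi = pi * P, i.e.:
  pi_S0 = 4/9*pi_S0 + 1/9*pi_S1 + 2/3*pi_S2
  pi_S1 = 2/9*pi_S0 + 5/9*pi_S1 + 2/9*pi_S2
  pi_S2 = 1/3*pi_S0 + 1/3*pi_S1 + 1/9*pi_S2
with normalization: pi_S0 + pi_S1 + pi_S2 = 1.

Using the first 2 balance equations plus normalization, the linear system A*pi = b is:
  [-5/9, 1/9, 2/3] . pi = 0
  [2/9, -4/9, 2/9] . pi = 0
  [1, 1, 1] . pi = 1

Solving yields:
  pi_S0 = 13/33
  pi_S1 = 1/3
  pi_S2 = 3/11

Verification (pi * P):
  13/33*4/9 + 1/3*1/9 + 3/11*2/3 = 13/33 = pi_S0  (ok)
  13/33*2/9 + 1/3*5/9 + 3/11*2/9 = 1/3 = pi_S1  (ok)
  13/33*1/3 + 1/3*1/3 + 3/11*1/9 = 3/11 = pi_S2  (ok)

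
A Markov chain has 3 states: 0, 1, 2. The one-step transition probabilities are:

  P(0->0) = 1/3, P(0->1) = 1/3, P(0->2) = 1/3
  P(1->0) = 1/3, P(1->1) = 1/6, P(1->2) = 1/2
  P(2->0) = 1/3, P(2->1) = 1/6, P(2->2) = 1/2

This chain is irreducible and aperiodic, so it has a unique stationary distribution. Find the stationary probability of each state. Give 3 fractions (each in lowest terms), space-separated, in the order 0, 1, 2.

Answer: 1/3 2/9 4/9

Derivation:
The stationary distribution satisfies pi = pi * P, i.e.:
  pi_0 = 1/3*pi_0 + 1/3*pi_1 + 1/3*pi_2
  pi_1 = 1/3*pi_0 + 1/6*pi_1 + 1/6*pi_2
  pi_2 = 1/3*pi_0 + 1/2*pi_1 + 1/2*pi_2
with normalization: pi_0 + pi_1 + pi_2 = 1.

Using the first 2 balance equations plus normalization, the linear system A*pi = b is:
  [-2/3, 1/3, 1/3] . pi = 0
  [1/3, -5/6, 1/6] . pi = 0
  [1, 1, 1] . pi = 1

Solving yields:
  pi_0 = 1/3
  pi_1 = 2/9
  pi_2 = 4/9

Verification (pi * P):
  1/3*1/3 + 2/9*1/3 + 4/9*1/3 = 1/3 = pi_0  (ok)
  1/3*1/3 + 2/9*1/6 + 4/9*1/6 = 2/9 = pi_1  (ok)
  1/3*1/3 + 2/9*1/2 + 4/9*1/2 = 4/9 = pi_2  (ok)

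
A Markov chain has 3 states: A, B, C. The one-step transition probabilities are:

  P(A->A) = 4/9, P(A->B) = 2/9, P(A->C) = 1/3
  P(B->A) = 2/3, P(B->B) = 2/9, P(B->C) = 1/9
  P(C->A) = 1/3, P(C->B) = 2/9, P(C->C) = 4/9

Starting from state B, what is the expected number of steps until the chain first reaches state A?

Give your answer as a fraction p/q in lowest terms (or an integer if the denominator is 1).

Answer: 18/11

Derivation:
Let h_i = expected steps to first reach A from state i.
Boundary: h_A = 0.
First-step equations for the other states:
  h_B = 1 + 2/3*h_A + 2/9*h_B + 1/9*h_C
  h_C = 1 + 1/3*h_A + 2/9*h_B + 4/9*h_C

Substituting h_A = 0 and rearranging gives the linear system (I - Q) h = 1:
  [7/9, -1/9] . (h_B, h_C) = 1
  [-2/9, 5/9] . (h_B, h_C) = 1

Solving yields:
  h_B = 18/11
  h_C = 27/11

Starting state is B, so the expected hitting time is h_B = 18/11.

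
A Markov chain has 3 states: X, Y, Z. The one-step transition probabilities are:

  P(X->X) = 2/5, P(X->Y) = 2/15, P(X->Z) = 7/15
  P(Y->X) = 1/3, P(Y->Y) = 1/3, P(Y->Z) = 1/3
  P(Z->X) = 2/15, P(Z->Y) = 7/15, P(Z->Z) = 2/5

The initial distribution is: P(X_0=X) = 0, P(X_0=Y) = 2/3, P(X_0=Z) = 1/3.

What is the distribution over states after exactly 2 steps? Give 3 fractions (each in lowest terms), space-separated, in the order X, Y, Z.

Answer: 7/25 221/675 53/135

Derivation:
Propagating the distribution step by step (d_{t+1} = d_t * P):
d_0 = (X=0, Y=2/3, Z=1/3)
  d_1[X] = 0*2/5 + 2/3*1/3 + 1/3*2/15 = 4/15
  d_1[Y] = 0*2/15 + 2/3*1/3 + 1/3*7/15 = 17/45
  d_1[Z] = 0*7/15 + 2/3*1/3 + 1/3*2/5 = 16/45
d_1 = (X=4/15, Y=17/45, Z=16/45)
  d_2[X] = 4/15*2/5 + 17/45*1/3 + 16/45*2/15 = 7/25
  d_2[Y] = 4/15*2/15 + 17/45*1/3 + 16/45*7/15 = 221/675
  d_2[Z] = 4/15*7/15 + 17/45*1/3 + 16/45*2/5 = 53/135
d_2 = (X=7/25, Y=221/675, Z=53/135)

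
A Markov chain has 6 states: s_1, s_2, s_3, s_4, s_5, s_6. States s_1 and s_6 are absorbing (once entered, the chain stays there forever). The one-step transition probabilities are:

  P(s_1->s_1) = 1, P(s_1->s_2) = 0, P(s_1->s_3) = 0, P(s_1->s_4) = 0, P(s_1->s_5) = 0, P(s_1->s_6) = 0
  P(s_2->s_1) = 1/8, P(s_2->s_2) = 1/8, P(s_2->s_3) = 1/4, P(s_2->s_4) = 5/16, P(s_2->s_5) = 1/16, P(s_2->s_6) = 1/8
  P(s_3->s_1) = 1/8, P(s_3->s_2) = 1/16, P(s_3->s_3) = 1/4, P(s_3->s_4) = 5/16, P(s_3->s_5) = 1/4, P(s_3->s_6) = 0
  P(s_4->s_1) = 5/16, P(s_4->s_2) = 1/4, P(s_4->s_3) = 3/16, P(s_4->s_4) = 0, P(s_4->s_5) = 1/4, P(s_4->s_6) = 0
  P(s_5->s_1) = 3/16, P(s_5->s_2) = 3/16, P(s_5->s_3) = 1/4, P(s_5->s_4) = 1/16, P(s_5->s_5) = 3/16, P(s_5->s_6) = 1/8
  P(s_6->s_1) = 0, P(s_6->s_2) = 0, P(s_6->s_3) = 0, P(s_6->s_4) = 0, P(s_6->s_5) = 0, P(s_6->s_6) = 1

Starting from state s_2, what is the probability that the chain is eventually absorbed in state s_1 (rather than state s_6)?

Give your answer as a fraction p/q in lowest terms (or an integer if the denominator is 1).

Let a_i = P(absorbed in s_1 | start in state i).
Boundary conditions: a_s_1 = 1, a_s_6 = 0.
For each transient state i, a_i = sum_j P(i->j) * a_j:
  a_s_2 = 1/8*a_s_1 + 1/8*a_s_2 + 1/4*a_s_3 + 5/16*a_s_4 + 1/16*a_s_5 + 1/8*a_s_6
  a_s_3 = 1/8*a_s_1 + 1/16*a_s_2 + 1/4*a_s_3 + 5/16*a_s_4 + 1/4*a_s_5 + 0*a_s_6
  a_s_4 = 5/16*a_s_1 + 1/4*a_s_2 + 3/16*a_s_3 + 0*a_s_4 + 1/4*a_s_5 + 0*a_s_6
  a_s_5 = 3/16*a_s_1 + 3/16*a_s_2 + 1/4*a_s_3 + 1/16*a_s_4 + 3/16*a_s_5 + 1/8*a_s_6

Substituting a_s_1 = 1 and a_s_6 = 0, rearrange to (I - Q) a = r where r[i] = P(i -> s_1):
  [7/8, -1/4, -5/16, -1/16] . (a_s_2, a_s_3, a_s_4, a_s_5) = 1/8
  [-1/16, 3/4, -5/16, -1/4] . (a_s_2, a_s_3, a_s_4, a_s_5) = 1/8
  [-1/4, -3/16, 1, -1/4] . (a_s_2, a_s_3, a_s_4, a_s_5) = 5/16
  [-3/16, -1/4, -1/16, 13/16] . (a_s_2, a_s_3, a_s_4, a_s_5) = 3/16

Solving yields:
  a_s_2 = 4535/6347
  a_s_3 = 5091/6347
  a_s_4 = 5191/6347
  a_s_5 = 407/577

Starting state is s_2, so the absorption probability is a_s_2 = 4535/6347.

Answer: 4535/6347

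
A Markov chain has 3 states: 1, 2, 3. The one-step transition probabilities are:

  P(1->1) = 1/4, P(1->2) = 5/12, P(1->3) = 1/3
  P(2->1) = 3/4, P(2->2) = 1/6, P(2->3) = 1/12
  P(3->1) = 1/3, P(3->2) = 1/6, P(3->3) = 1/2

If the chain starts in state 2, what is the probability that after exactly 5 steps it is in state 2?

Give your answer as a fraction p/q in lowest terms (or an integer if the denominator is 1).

Answer: 22129/82944

Derivation:
Computing P^5 by repeated multiplication:
P^1 =
  1: [1/4, 5/12, 1/3]
  2: [3/4, 1/6, 1/12]
  3: [1/3, 1/6, 1/2]
P^2 =
  1: [35/72, 11/48, 41/144]
  2: [49/144, 17/48, 11/36]
  3: [3/8, 1/4, 3/8]
P^3 =
  1: [671/1728, 83/288, 559/1728]
  2: [391/864, 145/576, 511/1728]
  3: [13/32, 25/96, 1/3]
P^4 =
  1: [8731/20736, 1823/6912, 817/2592]
  2: [8305/20736, 967/3456, 6629/20736]
  3: [235/576, 103/384, 373/1152]
P^5 =
  1: [50779/124416, 22555/82944, 79609/248832]
  2: [103649/248832, 22129/82944, 19699/62208]
  3: [5683/13824, 619/2304, 4427/13824]

(P^5)[2 -> 2] = 22129/82944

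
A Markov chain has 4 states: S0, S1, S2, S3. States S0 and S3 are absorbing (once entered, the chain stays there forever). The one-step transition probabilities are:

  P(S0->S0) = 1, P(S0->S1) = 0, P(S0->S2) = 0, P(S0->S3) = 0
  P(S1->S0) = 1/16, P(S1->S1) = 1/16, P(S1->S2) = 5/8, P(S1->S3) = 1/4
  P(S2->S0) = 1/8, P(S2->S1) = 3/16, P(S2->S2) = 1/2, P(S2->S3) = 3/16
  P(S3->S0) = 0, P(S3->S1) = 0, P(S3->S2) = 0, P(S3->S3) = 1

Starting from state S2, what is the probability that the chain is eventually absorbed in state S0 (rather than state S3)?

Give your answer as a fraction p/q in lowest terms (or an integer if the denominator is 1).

Let a_i = P(absorbed in S0 | start in state i).
Boundary conditions: a_S0 = 1, a_S3 = 0.
For each transient state i, a_i = sum_j P(i->j) * a_j:
  a_S1 = 1/16*a_S0 + 1/16*a_S1 + 5/8*a_S2 + 1/4*a_S3
  a_S2 = 1/8*a_S0 + 3/16*a_S1 + 1/2*a_S2 + 3/16*a_S3

Substituting a_S0 = 1 and a_S3 = 0, rearrange to (I - Q) a = r where r[i] = P(i -> S0):
  [15/16, -5/8] . (a_S1, a_S2) = 1/16
  [-3/16, 1/2] . (a_S1, a_S2) = 1/8

Solving yields:
  a_S1 = 14/45
  a_S2 = 11/30

Starting state is S2, so the absorption probability is a_S2 = 11/30.

Answer: 11/30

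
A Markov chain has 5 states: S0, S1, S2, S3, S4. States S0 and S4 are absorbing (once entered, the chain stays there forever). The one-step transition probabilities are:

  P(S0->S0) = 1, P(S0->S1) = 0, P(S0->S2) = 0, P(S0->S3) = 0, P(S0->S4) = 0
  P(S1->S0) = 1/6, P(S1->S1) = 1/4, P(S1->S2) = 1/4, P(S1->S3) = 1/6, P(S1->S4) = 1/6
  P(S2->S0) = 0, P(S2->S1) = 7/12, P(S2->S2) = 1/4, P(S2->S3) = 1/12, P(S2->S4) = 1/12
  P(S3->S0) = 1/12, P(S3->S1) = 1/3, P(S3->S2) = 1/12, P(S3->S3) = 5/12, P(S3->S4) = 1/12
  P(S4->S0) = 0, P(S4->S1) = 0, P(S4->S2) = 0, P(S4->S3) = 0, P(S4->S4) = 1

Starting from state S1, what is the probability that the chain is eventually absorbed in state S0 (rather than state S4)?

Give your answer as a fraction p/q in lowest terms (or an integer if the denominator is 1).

Answer: 145/313

Derivation:
Let a_i = P(absorbed in S0 | start in state i).
Boundary conditions: a_S0 = 1, a_S4 = 0.
For each transient state i, a_i = sum_j P(i->j) * a_j:
  a_S1 = 1/6*a_S0 + 1/4*a_S1 + 1/4*a_S2 + 1/6*a_S3 + 1/6*a_S4
  a_S2 = 0*a_S0 + 7/12*a_S1 + 1/4*a_S2 + 1/12*a_S3 + 1/12*a_S4
  a_S3 = 1/12*a_S0 + 1/3*a_S1 + 1/12*a_S2 + 5/12*a_S3 + 1/12*a_S4

Substituting a_S0 = 1 and a_S4 = 0, rearrange to (I - Q) a = r where r[i] = P(i -> S0):
  [3/4, -1/4, -1/6] . (a_S1, a_S2, a_S3) = 1/6
  [-7/12, 3/4, -1/12] . (a_S1, a_S2, a_S3) = 0
  [-1/3, -1/12, 7/12] . (a_S1, a_S2, a_S3) = 1/12

Solving yields:
  a_S1 = 145/313
  a_S2 = 129/313
  a_S3 = 146/313

Starting state is S1, so the absorption probability is a_S1 = 145/313.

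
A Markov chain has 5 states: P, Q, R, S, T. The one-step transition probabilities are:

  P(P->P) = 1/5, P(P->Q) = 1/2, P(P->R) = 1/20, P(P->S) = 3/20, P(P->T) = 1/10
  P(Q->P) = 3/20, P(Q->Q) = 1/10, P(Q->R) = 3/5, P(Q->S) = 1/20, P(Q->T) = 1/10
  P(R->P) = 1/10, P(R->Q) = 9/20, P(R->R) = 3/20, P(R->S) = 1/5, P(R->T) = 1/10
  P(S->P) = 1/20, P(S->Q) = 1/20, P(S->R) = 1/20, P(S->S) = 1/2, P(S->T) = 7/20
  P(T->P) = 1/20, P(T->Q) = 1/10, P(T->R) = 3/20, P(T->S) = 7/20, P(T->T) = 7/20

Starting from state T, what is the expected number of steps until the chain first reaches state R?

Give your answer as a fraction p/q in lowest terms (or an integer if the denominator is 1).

Let h_i = expected steps to first reach R from state i.
Boundary: h_R = 0.
First-step equations for the other states:
  h_P = 1 + 1/5*h_P + 1/2*h_Q + 1/20*h_R + 3/20*h_S + 1/10*h_T
  h_Q = 1 + 3/20*h_P + 1/10*h_Q + 3/5*h_R + 1/20*h_S + 1/10*h_T
  h_S = 1 + 1/20*h_P + 1/20*h_Q + 1/20*h_R + 1/2*h_S + 7/20*h_T
  h_T = 1 + 1/20*h_P + 1/10*h_Q + 3/20*h_R + 7/20*h_S + 7/20*h_T

Substituting h_R = 0 and rearranging gives the linear system (I - Q) h = 1:
  [4/5, -1/2, -3/20, -1/10] . (h_P, h_Q, h_S, h_T) = 1
  [-3/20, 9/10, -1/20, -1/10] . (h_P, h_Q, h_S, h_T) = 1
  [-1/20, -1/20, 1/2, -7/20] . (h_P, h_Q, h_S, h_T) = 1
  [-1/20, -1/10, -7/20, 13/20] . (h_P, h_Q, h_S, h_T) = 1

Solving yields:
  h_P = 91000/16969
  h_Q = 52900/16969
  h_S = 123900/16969
  h_T = 107960/16969

Starting state is T, so the expected hitting time is h_T = 107960/16969.

Answer: 107960/16969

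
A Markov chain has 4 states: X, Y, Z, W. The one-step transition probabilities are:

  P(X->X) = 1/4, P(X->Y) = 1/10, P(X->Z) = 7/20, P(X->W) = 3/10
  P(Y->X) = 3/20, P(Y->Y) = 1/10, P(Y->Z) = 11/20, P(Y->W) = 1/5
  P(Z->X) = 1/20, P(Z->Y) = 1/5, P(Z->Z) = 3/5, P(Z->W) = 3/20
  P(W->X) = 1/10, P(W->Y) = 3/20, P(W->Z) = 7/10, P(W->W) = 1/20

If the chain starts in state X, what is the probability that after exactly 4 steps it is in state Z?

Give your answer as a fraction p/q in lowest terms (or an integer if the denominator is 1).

Computing P^4 by repeated multiplication:
P^1 =
  X: [1/4, 1/10, 7/20, 3/10]
  Y: [3/20, 1/10, 11/20, 1/5]
  Z: [1/20, 1/5, 3/5, 3/20]
  W: [1/10, 3/20, 7/10, 1/20]
P^2 =
  X: [1/8, 3/20, 9/16, 13/80]
  Y: [1/10, 33/200, 231/400, 63/400]
  Z: [7/80, 67/400, 237/400, 61/400]
  W: [7/80, 69/400, 229/400, 67/400]
P^3 =
  X: [157/1600, 263/1600, 231/400, 4/25]
  Y: [151/1600, 53/320, 233/400, 63/400]
  Z: [147/1600, 267/1600, 117/200, 5/32]
  W: [149/1600, 53/320, 469/800, 31/200]
P^4 =
  X: [301/3200, 663/4000, 2333/4000, 2511/16000]
  Y: [1493/16000, 1329/8000, 4671/8000, 2507/16000]
  Z: [743/8000, 2661/16000, 9349/16000, 313/2000]
  W: [1487/16000, 1331/8000, 9343/16000, 627/4000]

(P^4)[X -> Z] = 2333/4000

Answer: 2333/4000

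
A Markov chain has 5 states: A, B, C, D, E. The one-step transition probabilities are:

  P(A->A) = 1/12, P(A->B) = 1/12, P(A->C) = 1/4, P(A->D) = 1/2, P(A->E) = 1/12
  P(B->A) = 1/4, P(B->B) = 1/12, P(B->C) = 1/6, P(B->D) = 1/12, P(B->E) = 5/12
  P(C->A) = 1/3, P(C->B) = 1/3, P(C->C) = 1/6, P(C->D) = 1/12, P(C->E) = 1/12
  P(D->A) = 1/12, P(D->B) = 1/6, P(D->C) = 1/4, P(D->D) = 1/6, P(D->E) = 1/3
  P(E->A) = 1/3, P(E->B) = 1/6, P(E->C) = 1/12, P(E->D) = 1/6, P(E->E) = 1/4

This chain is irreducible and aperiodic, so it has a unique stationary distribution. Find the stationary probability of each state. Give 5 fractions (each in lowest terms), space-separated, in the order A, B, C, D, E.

The stationary distribution satisfies pi = pi * P, i.e.:
  pi_A = 1/12*pi_A + 1/4*pi_B + 1/3*pi_C + 1/12*pi_D + 1/3*pi_E
  pi_B = 1/12*pi_A + 1/12*pi_B + 1/3*pi_C + 1/6*pi_D + 1/6*pi_E
  pi_C = 1/4*pi_A + 1/6*pi_B + 1/6*pi_C + 1/4*pi_D + 1/12*pi_E
  pi_D = 1/2*pi_A + 1/12*pi_B + 1/12*pi_C + 1/6*pi_D + 1/6*pi_E
  pi_E = 1/12*pi_A + 5/12*pi_B + 1/12*pi_C + 1/3*pi_D + 1/4*pi_E
with normalization: pi_A + pi_B + pi_C + pi_D + pi_E = 1.

Using the first 4 balance equations plus normalization, the linear system A*pi = b is:
  [-11/12, 1/4, 1/3, 1/12, 1/3] . pi = 0
  [1/12, -11/12, 1/3, 1/6, 1/6] . pi = 0
  [1/4, 1/6, -5/6, 1/4, 1/12] . pi = 0
  [1/2, 1/12, 1/12, -5/6, 1/6] . pi = 0
  [1, 1, 1, 1, 1] . pi = 1

Solving yields:
  pi_A = 837/3914
  pi_B = 4535/27398
  pi_C = 5009/27398
  pi_D = 2862/13699
  pi_E = 6271/27398

Verification (pi * P):
  837/3914*1/12 + 4535/27398*1/4 + 5009/27398*1/3 + 2862/13699*1/12 + 6271/27398*1/3 = 837/3914 = pi_A  (ok)
  837/3914*1/12 + 4535/27398*1/12 + 5009/27398*1/3 + 2862/13699*1/6 + 6271/27398*1/6 = 4535/27398 = pi_B  (ok)
  837/3914*1/4 + 4535/27398*1/6 + 5009/27398*1/6 + 2862/13699*1/4 + 6271/27398*1/12 = 5009/27398 = pi_C  (ok)
  837/3914*1/2 + 4535/27398*1/12 + 5009/27398*1/12 + 2862/13699*1/6 + 6271/27398*1/6 = 2862/13699 = pi_D  (ok)
  837/3914*1/12 + 4535/27398*5/12 + 5009/27398*1/12 + 2862/13699*1/3 + 6271/27398*1/4 = 6271/27398 = pi_E  (ok)

Answer: 837/3914 4535/27398 5009/27398 2862/13699 6271/27398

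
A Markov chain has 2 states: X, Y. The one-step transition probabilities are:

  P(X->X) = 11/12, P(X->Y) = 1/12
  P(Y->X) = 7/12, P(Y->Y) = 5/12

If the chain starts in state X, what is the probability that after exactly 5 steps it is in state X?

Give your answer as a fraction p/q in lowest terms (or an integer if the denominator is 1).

Computing P^5 by repeated multiplication:
P^1 =
  X: [11/12, 1/12]
  Y: [7/12, 5/12]
P^2 =
  X: [8/9, 1/9]
  Y: [7/9, 2/9]
P^3 =
  X: [95/108, 13/108]
  Y: [91/108, 17/108]
P^4 =
  X: [71/81, 10/81]
  Y: [70/81, 11/81]
P^5 =
  X: [851/972, 121/972]
  Y: [847/972, 125/972]

(P^5)[X -> X] = 851/972

Answer: 851/972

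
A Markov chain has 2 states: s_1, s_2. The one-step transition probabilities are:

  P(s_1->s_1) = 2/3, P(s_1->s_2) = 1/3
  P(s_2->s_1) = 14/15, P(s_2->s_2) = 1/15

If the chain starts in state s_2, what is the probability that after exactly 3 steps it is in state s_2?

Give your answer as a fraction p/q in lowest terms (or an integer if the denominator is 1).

Computing P^3 by repeated multiplication:
P^1 =
  s_1: [2/3, 1/3]
  s_2: [14/15, 1/15]
P^2 =
  s_1: [34/45, 11/45]
  s_2: [154/225, 71/225]
P^3 =
  s_1: [494/675, 181/675]
  s_2: [2534/3375, 841/3375]

(P^3)[s_2 -> s_2] = 841/3375

Answer: 841/3375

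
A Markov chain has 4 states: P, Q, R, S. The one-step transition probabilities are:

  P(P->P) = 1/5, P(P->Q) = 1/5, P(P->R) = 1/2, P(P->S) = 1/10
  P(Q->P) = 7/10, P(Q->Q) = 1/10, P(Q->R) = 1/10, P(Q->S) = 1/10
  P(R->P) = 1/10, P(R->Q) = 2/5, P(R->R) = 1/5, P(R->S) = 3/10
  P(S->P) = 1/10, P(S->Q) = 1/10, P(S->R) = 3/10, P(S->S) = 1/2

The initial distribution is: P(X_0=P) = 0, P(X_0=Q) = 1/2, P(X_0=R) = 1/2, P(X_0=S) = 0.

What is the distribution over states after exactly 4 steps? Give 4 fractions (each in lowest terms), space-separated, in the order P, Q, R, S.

Propagating the distribution step by step (d_{t+1} = d_t * P):
d_0 = (P=0, Q=1/2, R=1/2, S=0)
  d_1[P] = 0*1/5 + 1/2*7/10 + 1/2*1/10 + 0*1/10 = 2/5
  d_1[Q] = 0*1/5 + 1/2*1/10 + 1/2*2/5 + 0*1/10 = 1/4
  d_1[R] = 0*1/2 + 1/2*1/10 + 1/2*1/5 + 0*3/10 = 3/20
  d_1[S] = 0*1/10 + 1/2*1/10 + 1/2*3/10 + 0*1/2 = 1/5
d_1 = (P=2/5, Q=1/4, R=3/20, S=1/5)
  d_2[P] = 2/5*1/5 + 1/4*7/10 + 3/20*1/10 + 1/5*1/10 = 29/100
  d_2[Q] = 2/5*1/5 + 1/4*1/10 + 3/20*2/5 + 1/5*1/10 = 37/200
  d_2[R] = 2/5*1/2 + 1/4*1/10 + 3/20*1/5 + 1/5*3/10 = 63/200
  d_2[S] = 2/5*1/10 + 1/4*1/10 + 3/20*3/10 + 1/5*1/2 = 21/100
d_2 = (P=29/100, Q=37/200, R=63/200, S=21/100)
  d_3[P] = 29/100*1/5 + 37/200*7/10 + 63/200*1/10 + 21/100*1/10 = 6/25
  d_3[Q] = 29/100*1/5 + 37/200*1/10 + 63/200*2/5 + 21/100*1/10 = 447/2000
  d_3[R] = 29/100*1/2 + 37/200*1/10 + 63/200*1/5 + 21/100*3/10 = 579/2000
  d_3[S] = 29/100*1/10 + 37/200*1/10 + 63/200*3/10 + 21/100*1/2 = 247/1000
d_3 = (P=6/25, Q=447/2000, R=579/2000, S=247/1000)
  d_4[P] = 6/25*1/5 + 447/2000*7/10 + 579/2000*1/10 + 247/1000*1/10 = 2581/10000
  d_4[Q] = 6/25*1/5 + 447/2000*1/10 + 579/2000*2/5 + 247/1000*1/10 = 4217/20000
  d_4[R] = 6/25*1/2 + 447/2000*1/10 + 579/2000*1/5 + 247/1000*3/10 = 5487/20000
  d_4[S] = 6/25*1/10 + 447/2000*1/10 + 579/2000*3/10 + 247/1000*1/2 = 2567/10000
d_4 = (P=2581/10000, Q=4217/20000, R=5487/20000, S=2567/10000)

Answer: 2581/10000 4217/20000 5487/20000 2567/10000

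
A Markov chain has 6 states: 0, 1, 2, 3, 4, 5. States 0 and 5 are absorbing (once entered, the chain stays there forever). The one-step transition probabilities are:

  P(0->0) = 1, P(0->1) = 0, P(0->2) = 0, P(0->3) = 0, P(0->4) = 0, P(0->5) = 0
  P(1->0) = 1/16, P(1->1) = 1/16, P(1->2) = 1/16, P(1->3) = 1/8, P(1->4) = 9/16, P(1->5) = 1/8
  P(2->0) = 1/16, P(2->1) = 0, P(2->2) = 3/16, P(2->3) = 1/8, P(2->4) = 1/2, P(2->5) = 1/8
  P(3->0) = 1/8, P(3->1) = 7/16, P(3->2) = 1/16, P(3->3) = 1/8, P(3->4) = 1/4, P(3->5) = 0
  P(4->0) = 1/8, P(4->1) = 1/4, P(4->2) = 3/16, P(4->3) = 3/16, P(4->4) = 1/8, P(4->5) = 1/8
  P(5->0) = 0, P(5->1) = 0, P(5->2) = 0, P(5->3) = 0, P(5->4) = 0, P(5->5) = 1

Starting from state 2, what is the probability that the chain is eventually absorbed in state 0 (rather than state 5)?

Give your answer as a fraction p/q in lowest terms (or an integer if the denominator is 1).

Answer: 7855/16849

Derivation:
Let a_i = P(absorbed in 0 | start in state i).
Boundary conditions: a_0 = 1, a_5 = 0.
For each transient state i, a_i = sum_j P(i->j) * a_j:
  a_1 = 1/16*a_0 + 1/16*a_1 + 1/16*a_2 + 1/8*a_3 + 9/16*a_4 + 1/8*a_5
  a_2 = 1/16*a_0 + 0*a_1 + 3/16*a_2 + 1/8*a_3 + 1/2*a_4 + 1/8*a_5
  a_3 = 1/8*a_0 + 7/16*a_1 + 1/16*a_2 + 1/8*a_3 + 1/4*a_4 + 0*a_5
  a_4 = 1/8*a_0 + 1/4*a_1 + 3/16*a_2 + 3/16*a_3 + 1/8*a_4 + 1/8*a_5

Substituting a_0 = 1 and a_5 = 0, rearrange to (I - Q) a = r where r[i] = P(i -> 0):
  [15/16, -1/16, -1/8, -9/16] . (a_1, a_2, a_3, a_4) = 1/16
  [0, 13/16, -1/8, -1/2] . (a_1, a_2, a_3, a_4) = 1/16
  [-7/16, -1/16, 7/8, -1/4] . (a_1, a_2, a_3, a_4) = 1/8
  [-1/4, -3/16, -3/16, 7/8] . (a_1, a_2, a_3, a_4) = 1/8

Solving yields:
  a_1 = 7887/16849
  a_2 = 7855/16849
  a_3 = 9293/16849
  a_4 = 8335/16849

Starting state is 2, so the absorption probability is a_2 = 7855/16849.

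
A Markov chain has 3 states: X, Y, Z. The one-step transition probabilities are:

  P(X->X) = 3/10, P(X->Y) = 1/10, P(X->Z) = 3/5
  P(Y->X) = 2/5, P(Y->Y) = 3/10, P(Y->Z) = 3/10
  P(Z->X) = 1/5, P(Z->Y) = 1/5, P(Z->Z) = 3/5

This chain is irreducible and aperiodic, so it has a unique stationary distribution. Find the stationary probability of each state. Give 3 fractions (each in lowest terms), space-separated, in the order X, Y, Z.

Answer: 22/83 16/83 45/83

Derivation:
The stationary distribution satisfies pi = pi * P, i.e.:
  pi_X = 3/10*pi_X + 2/5*pi_Y + 1/5*pi_Z
  pi_Y = 1/10*pi_X + 3/10*pi_Y + 1/5*pi_Z
  pi_Z = 3/5*pi_X + 3/10*pi_Y + 3/5*pi_Z
with normalization: pi_X + pi_Y + pi_Z = 1.

Using the first 2 balance equations plus normalization, the linear system A*pi = b is:
  [-7/10, 2/5, 1/5] . pi = 0
  [1/10, -7/10, 1/5] . pi = 0
  [1, 1, 1] . pi = 1

Solving yields:
  pi_X = 22/83
  pi_Y = 16/83
  pi_Z = 45/83

Verification (pi * P):
  22/83*3/10 + 16/83*2/5 + 45/83*1/5 = 22/83 = pi_X  (ok)
  22/83*1/10 + 16/83*3/10 + 45/83*1/5 = 16/83 = pi_Y  (ok)
  22/83*3/5 + 16/83*3/10 + 45/83*3/5 = 45/83 = pi_Z  (ok)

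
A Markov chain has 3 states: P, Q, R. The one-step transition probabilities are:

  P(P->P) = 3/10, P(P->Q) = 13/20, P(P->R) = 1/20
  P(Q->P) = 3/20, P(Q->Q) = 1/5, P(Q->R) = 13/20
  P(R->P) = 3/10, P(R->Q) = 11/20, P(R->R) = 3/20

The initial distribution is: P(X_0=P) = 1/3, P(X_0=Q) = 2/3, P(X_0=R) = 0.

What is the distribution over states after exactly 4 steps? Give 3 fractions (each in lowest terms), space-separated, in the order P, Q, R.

Propagating the distribution step by step (d_{t+1} = d_t * P):
d_0 = (P=1/3, Q=2/3, R=0)
  d_1[P] = 1/3*3/10 + 2/3*3/20 + 0*3/10 = 1/5
  d_1[Q] = 1/3*13/20 + 2/3*1/5 + 0*11/20 = 7/20
  d_1[R] = 1/3*1/20 + 2/3*13/20 + 0*3/20 = 9/20
d_1 = (P=1/5, Q=7/20, R=9/20)
  d_2[P] = 1/5*3/10 + 7/20*3/20 + 9/20*3/10 = 99/400
  d_2[Q] = 1/5*13/20 + 7/20*1/5 + 9/20*11/20 = 179/400
  d_2[R] = 1/5*1/20 + 7/20*13/20 + 9/20*3/20 = 61/200
d_2 = (P=99/400, Q=179/400, R=61/200)
  d_3[P] = 99/400*3/10 + 179/400*3/20 + 61/200*3/10 = 1863/8000
  d_3[Q] = 99/400*13/20 + 179/400*1/5 + 61/200*11/20 = 669/1600
  d_3[R] = 99/400*1/20 + 179/400*13/20 + 61/200*3/20 = 349/1000
d_3 = (P=1863/8000, Q=669/1600, R=349/1000)
  d_4[P] = 1863/8000*3/10 + 669/1600*3/20 + 349/1000*3/10 = 7593/32000
  d_4[Q] = 1863/8000*13/20 + 669/1600*1/5 + 349/1000*11/20 = 68311/160000
  d_4[R] = 1863/8000*1/20 + 669/1600*13/20 + 349/1000*3/20 = 13431/40000
d_4 = (P=7593/32000, Q=68311/160000, R=13431/40000)

Answer: 7593/32000 68311/160000 13431/40000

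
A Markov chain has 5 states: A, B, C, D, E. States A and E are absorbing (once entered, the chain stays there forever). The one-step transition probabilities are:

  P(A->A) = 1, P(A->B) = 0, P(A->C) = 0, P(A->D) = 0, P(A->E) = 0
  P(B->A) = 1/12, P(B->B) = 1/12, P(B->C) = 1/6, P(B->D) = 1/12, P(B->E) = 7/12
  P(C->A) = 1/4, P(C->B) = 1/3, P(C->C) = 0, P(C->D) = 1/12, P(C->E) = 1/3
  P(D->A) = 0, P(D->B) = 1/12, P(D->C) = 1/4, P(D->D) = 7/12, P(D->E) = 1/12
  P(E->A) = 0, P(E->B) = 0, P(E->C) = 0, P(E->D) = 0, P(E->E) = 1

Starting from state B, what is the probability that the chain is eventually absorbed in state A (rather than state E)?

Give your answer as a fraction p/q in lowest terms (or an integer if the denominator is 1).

Answer: 32/187

Derivation:
Let a_i = P(absorbed in A | start in state i).
Boundary conditions: a_A = 1, a_E = 0.
For each transient state i, a_i = sum_j P(i->j) * a_j:
  a_B = 1/12*a_A + 1/12*a_B + 1/6*a_C + 1/12*a_D + 7/12*a_E
  a_C = 1/4*a_A + 1/3*a_B + 0*a_C + 1/12*a_D + 1/3*a_E
  a_D = 0*a_A + 1/12*a_B + 1/4*a_C + 7/12*a_D + 1/12*a_E

Substituting a_A = 1 and a_E = 0, rearrange to (I - Q) a = r where r[i] = P(i -> A):
  [11/12, -1/6, -1/12] . (a_B, a_C, a_D) = 1/12
  [-1/3, 1, -1/12] . (a_B, a_C, a_D) = 1/4
  [-1/12, -1/4, 5/12] . (a_B, a_C, a_D) = 0

Solving yields:
  a_B = 32/187
  a_C = 61/187
  a_D = 43/187

Starting state is B, so the absorption probability is a_B = 32/187.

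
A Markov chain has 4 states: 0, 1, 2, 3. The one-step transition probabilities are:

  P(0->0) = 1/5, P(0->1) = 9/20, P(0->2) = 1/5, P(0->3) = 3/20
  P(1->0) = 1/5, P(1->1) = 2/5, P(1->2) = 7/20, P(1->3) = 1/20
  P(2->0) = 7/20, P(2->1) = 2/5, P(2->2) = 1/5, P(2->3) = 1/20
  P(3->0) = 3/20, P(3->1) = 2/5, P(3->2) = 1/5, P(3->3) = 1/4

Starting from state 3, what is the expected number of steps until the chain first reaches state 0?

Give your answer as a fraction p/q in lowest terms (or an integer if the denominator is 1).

Answer: 500/111

Derivation:
Let h_i = expected steps to first reach 0 from state i.
Boundary: h_0 = 0.
First-step equations for the other states:
  h_1 = 1 + 1/5*h_0 + 2/5*h_1 + 7/20*h_2 + 1/20*h_3
  h_2 = 1 + 7/20*h_0 + 2/5*h_1 + 1/5*h_2 + 1/20*h_3
  h_3 = 1 + 3/20*h_0 + 2/5*h_1 + 1/5*h_2 + 1/4*h_3

Substituting h_0 = 0 and rearranging gives the linear system (I - Q) h = 1:
  [3/5, -7/20, -1/20] . (h_1, h_2, h_3) = 1
  [-2/5, 4/5, -1/20] . (h_1, h_2, h_3) = 1
  [-2/5, -1/5, 3/4] . (h_1, h_2, h_3) = 1

Solving yields:
  h_1 = 460/111
  h_2 = 400/111
  h_3 = 500/111

Starting state is 3, so the expected hitting time is h_3 = 500/111.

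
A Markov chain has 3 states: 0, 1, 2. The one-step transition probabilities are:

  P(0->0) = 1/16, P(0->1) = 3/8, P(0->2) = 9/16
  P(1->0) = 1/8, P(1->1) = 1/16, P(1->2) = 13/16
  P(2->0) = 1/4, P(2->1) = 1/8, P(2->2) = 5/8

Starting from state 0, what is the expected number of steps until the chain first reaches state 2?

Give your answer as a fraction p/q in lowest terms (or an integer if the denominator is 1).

Answer: 112/71

Derivation:
Let h_i = expected steps to first reach 2 from state i.
Boundary: h_2 = 0.
First-step equations for the other states:
  h_0 = 1 + 1/16*h_0 + 3/8*h_1 + 9/16*h_2
  h_1 = 1 + 1/8*h_0 + 1/16*h_1 + 13/16*h_2

Substituting h_2 = 0 and rearranging gives the linear system (I - Q) h = 1:
  [15/16, -3/8] . (h_0, h_1) = 1
  [-1/8, 15/16] . (h_0, h_1) = 1

Solving yields:
  h_0 = 112/71
  h_1 = 272/213

Starting state is 0, so the expected hitting time is h_0 = 112/71.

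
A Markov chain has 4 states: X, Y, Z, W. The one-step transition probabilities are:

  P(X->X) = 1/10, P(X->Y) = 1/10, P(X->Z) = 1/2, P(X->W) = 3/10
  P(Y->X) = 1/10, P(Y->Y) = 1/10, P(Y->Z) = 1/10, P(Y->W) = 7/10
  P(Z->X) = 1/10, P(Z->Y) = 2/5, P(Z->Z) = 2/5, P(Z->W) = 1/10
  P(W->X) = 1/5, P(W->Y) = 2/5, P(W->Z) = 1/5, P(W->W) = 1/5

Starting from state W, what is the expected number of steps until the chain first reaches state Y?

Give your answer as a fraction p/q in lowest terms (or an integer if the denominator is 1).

Answer: 65/23

Derivation:
Let h_i = expected steps to first reach Y from state i.
Boundary: h_Y = 0.
First-step equations for the other states:
  h_X = 1 + 1/10*h_X + 1/10*h_Y + 1/2*h_Z + 3/10*h_W
  h_Z = 1 + 1/10*h_X + 2/5*h_Y + 2/5*h_Z + 1/10*h_W
  h_W = 1 + 1/5*h_X + 2/5*h_Y + 1/5*h_Z + 1/5*h_W

Substituting h_Y = 0 and rearranging gives the linear system (I - Q) h = 1:
  [9/10, -1/2, -3/10] . (h_X, h_Z, h_W) = 1
  [-1/10, 3/5, -1/10] . (h_X, h_Z, h_W) = 1
  [-1/5, -1/5, 4/5] . (h_X, h_Z, h_W) = 1

Solving yields:
  h_X = 25/7
  h_Z = 440/161
  h_W = 65/23

Starting state is W, so the expected hitting time is h_W = 65/23.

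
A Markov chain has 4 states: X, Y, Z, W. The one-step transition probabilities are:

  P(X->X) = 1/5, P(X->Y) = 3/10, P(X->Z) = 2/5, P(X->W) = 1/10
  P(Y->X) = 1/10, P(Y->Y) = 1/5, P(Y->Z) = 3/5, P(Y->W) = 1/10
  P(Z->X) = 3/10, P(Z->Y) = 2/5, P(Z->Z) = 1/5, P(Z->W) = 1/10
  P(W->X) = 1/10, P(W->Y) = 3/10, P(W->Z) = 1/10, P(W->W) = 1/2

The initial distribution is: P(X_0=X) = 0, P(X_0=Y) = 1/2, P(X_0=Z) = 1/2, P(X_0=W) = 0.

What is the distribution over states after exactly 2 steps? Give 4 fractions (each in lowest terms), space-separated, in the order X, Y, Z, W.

Propagating the distribution step by step (d_{t+1} = d_t * P):
d_0 = (X=0, Y=1/2, Z=1/2, W=0)
  d_1[X] = 0*1/5 + 1/2*1/10 + 1/2*3/10 + 0*1/10 = 1/5
  d_1[Y] = 0*3/10 + 1/2*1/5 + 1/2*2/5 + 0*3/10 = 3/10
  d_1[Z] = 0*2/5 + 1/2*3/5 + 1/2*1/5 + 0*1/10 = 2/5
  d_1[W] = 0*1/10 + 1/2*1/10 + 1/2*1/10 + 0*1/2 = 1/10
d_1 = (X=1/5, Y=3/10, Z=2/5, W=1/10)
  d_2[X] = 1/5*1/5 + 3/10*1/10 + 2/5*3/10 + 1/10*1/10 = 1/5
  d_2[Y] = 1/5*3/10 + 3/10*1/5 + 2/5*2/5 + 1/10*3/10 = 31/100
  d_2[Z] = 1/5*2/5 + 3/10*3/5 + 2/5*1/5 + 1/10*1/10 = 7/20
  d_2[W] = 1/5*1/10 + 3/10*1/10 + 2/5*1/10 + 1/10*1/2 = 7/50
d_2 = (X=1/5, Y=31/100, Z=7/20, W=7/50)

Answer: 1/5 31/100 7/20 7/50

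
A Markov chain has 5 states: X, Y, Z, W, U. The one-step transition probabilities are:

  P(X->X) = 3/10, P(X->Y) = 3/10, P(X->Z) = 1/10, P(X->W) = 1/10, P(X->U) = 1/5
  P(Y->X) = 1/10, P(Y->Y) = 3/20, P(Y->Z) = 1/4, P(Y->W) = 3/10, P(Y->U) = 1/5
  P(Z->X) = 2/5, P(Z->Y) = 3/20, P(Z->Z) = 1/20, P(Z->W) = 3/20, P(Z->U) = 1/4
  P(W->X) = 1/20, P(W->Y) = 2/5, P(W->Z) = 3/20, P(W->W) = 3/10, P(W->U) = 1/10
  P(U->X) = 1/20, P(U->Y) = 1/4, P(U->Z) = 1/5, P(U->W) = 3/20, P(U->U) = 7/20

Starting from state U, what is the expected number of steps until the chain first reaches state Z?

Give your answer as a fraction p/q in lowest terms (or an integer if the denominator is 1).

Answer: 54610/10581

Derivation:
Let h_i = expected steps to first reach Z from state i.
Boundary: h_Z = 0.
First-step equations for the other states:
  h_X = 1 + 3/10*h_X + 3/10*h_Y + 1/10*h_Z + 1/10*h_W + 1/5*h_U
  h_Y = 1 + 1/10*h_X + 3/20*h_Y + 1/4*h_Z + 3/10*h_W + 1/5*h_U
  h_W = 1 + 1/20*h_X + 2/5*h_Y + 3/20*h_Z + 3/10*h_W + 1/10*h_U
  h_U = 1 + 1/20*h_X + 1/4*h_Y + 1/5*h_Z + 3/20*h_W + 7/20*h_U

Substituting h_Z = 0 and rearranging gives the linear system (I - Q) h = 1:
  [7/10, -3/10, -1/10, -1/5] . (h_X, h_Y, h_W, h_U) = 1
  [-1/10, 17/20, -3/10, -1/5] . (h_X, h_Y, h_W, h_U) = 1
  [-1/20, -2/5, 7/10, -1/10] . (h_X, h_Y, h_W, h_U) = 1
  [-1/20, -1/4, -3/20, 13/20] . (h_X, h_Y, h_W, h_U) = 1

Solving yields:
  h_X = 61580/10581
  h_Y = 52840/10581
  h_W = 19170/3527
  h_U = 54610/10581

Starting state is U, so the expected hitting time is h_U = 54610/10581.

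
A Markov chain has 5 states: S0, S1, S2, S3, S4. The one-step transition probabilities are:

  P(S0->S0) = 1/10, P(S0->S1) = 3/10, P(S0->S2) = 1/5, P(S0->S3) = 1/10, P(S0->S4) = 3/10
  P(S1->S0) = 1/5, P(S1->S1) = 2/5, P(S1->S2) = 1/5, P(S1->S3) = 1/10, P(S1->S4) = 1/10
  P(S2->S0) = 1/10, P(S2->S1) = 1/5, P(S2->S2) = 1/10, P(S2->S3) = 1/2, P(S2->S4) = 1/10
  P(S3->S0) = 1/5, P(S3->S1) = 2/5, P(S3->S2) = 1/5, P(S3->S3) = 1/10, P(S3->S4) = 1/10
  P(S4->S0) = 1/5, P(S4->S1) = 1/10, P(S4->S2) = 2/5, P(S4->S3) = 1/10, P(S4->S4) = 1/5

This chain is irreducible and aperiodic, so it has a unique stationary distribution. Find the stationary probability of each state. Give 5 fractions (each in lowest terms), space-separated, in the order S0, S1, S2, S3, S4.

The stationary distribution satisfies pi = pi * P, i.e.:
  pi_S0 = 1/10*pi_S0 + 1/5*pi_S1 + 1/10*pi_S2 + 1/5*pi_S3 + 1/5*pi_S4
  pi_S1 = 3/10*pi_S0 + 2/5*pi_S1 + 1/5*pi_S2 + 2/5*pi_S3 + 1/10*pi_S4
  pi_S2 = 1/5*pi_S0 + 1/5*pi_S1 + 1/10*pi_S2 + 1/5*pi_S3 + 2/5*pi_S4
  pi_S3 = 1/10*pi_S0 + 1/10*pi_S1 + 1/2*pi_S2 + 1/10*pi_S3 + 1/10*pi_S4
  pi_S4 = 3/10*pi_S0 + 1/10*pi_S1 + 1/10*pi_S2 + 1/10*pi_S3 + 1/5*pi_S4
with normalization: pi_S0 + pi_S1 + pi_S2 + pi_S3 + pi_S4 = 1.

Using the first 4 balance equations plus normalization, the linear system A*pi = b is:
  [-9/10, 1/5, 1/10, 1/5, 1/5] . pi = 0
  [3/10, -3/5, 1/5, 2/5, 1/10] . pi = 0
  [1/5, 1/5, -9/10, 1/5, 2/5] . pi = 0
  [1/10, 1/10, 1/2, -9/10, 1/10] . pi = 0
  [1, 1, 1, 1, 1] . pi = 1

Solving yields:
  pi_S0 = 178/1093
  pi_S1 = 651/2186
  pi_S2 = 228/1093
  pi_S3 = 401/2186
  pi_S4 = 161/1093

Verification (pi * P):
  178/1093*1/10 + 651/2186*1/5 + 228/1093*1/10 + 401/2186*1/5 + 161/1093*1/5 = 178/1093 = pi_S0  (ok)
  178/1093*3/10 + 651/2186*2/5 + 228/1093*1/5 + 401/2186*2/5 + 161/1093*1/10 = 651/2186 = pi_S1  (ok)
  178/1093*1/5 + 651/2186*1/5 + 228/1093*1/10 + 401/2186*1/5 + 161/1093*2/5 = 228/1093 = pi_S2  (ok)
  178/1093*1/10 + 651/2186*1/10 + 228/1093*1/2 + 401/2186*1/10 + 161/1093*1/10 = 401/2186 = pi_S3  (ok)
  178/1093*3/10 + 651/2186*1/10 + 228/1093*1/10 + 401/2186*1/10 + 161/1093*1/5 = 161/1093 = pi_S4  (ok)

Answer: 178/1093 651/2186 228/1093 401/2186 161/1093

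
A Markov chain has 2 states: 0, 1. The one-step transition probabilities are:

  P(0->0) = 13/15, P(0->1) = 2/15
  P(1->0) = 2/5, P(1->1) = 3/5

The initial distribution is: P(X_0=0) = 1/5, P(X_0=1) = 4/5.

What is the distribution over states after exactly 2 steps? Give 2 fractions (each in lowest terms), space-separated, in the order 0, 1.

Propagating the distribution step by step (d_{t+1} = d_t * P):
d_0 = (0=1/5, 1=4/5)
  d_1[0] = 1/5*13/15 + 4/5*2/5 = 37/75
  d_1[1] = 1/5*2/15 + 4/5*3/5 = 38/75
d_1 = (0=37/75, 1=38/75)
  d_2[0] = 37/75*13/15 + 38/75*2/5 = 709/1125
  d_2[1] = 37/75*2/15 + 38/75*3/5 = 416/1125
d_2 = (0=709/1125, 1=416/1125)

Answer: 709/1125 416/1125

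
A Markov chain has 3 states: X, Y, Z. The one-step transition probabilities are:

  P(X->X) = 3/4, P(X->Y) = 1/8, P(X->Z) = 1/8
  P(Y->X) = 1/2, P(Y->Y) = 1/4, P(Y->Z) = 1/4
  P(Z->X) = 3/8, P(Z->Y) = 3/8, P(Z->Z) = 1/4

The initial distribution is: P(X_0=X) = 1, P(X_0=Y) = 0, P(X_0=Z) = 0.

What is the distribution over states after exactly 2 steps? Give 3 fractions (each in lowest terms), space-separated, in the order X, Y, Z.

Answer: 43/64 11/64 5/32

Derivation:
Propagating the distribution step by step (d_{t+1} = d_t * P):
d_0 = (X=1, Y=0, Z=0)
  d_1[X] = 1*3/4 + 0*1/2 + 0*3/8 = 3/4
  d_1[Y] = 1*1/8 + 0*1/4 + 0*3/8 = 1/8
  d_1[Z] = 1*1/8 + 0*1/4 + 0*1/4 = 1/8
d_1 = (X=3/4, Y=1/8, Z=1/8)
  d_2[X] = 3/4*3/4 + 1/8*1/2 + 1/8*3/8 = 43/64
  d_2[Y] = 3/4*1/8 + 1/8*1/4 + 1/8*3/8 = 11/64
  d_2[Z] = 3/4*1/8 + 1/8*1/4 + 1/8*1/4 = 5/32
d_2 = (X=43/64, Y=11/64, Z=5/32)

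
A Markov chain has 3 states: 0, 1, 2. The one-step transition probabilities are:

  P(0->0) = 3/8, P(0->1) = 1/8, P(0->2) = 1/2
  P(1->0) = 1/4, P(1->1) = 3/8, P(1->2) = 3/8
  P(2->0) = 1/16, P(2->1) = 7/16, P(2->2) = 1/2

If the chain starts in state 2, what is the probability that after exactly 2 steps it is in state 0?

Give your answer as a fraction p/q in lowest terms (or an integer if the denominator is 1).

Answer: 21/128

Derivation:
Computing P^2 by repeated multiplication:
P^1 =
  0: [3/8, 1/8, 1/2]
  1: [1/4, 3/8, 3/8]
  2: [1/16, 7/16, 1/2]
P^2 =
  0: [13/64, 5/16, 31/64]
  1: [27/128, 43/128, 29/64]
  2: [21/128, 25/64, 57/128]

(P^2)[2 -> 0] = 21/128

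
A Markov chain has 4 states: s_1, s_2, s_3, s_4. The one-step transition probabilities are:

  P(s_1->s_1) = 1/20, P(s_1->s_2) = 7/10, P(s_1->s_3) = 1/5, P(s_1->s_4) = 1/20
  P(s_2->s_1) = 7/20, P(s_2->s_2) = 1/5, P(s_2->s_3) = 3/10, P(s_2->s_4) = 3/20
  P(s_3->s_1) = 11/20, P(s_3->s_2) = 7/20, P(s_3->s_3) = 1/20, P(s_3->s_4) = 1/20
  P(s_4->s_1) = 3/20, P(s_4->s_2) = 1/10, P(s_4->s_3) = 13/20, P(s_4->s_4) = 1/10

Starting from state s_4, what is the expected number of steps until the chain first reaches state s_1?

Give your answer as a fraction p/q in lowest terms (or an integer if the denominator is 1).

Answer: 12220/4109

Derivation:
Let h_i = expected steps to first reach s_1 from state i.
Boundary: h_s_1 = 0.
First-step equations for the other states:
  h_s_2 = 1 + 7/20*h_s_1 + 1/5*h_s_2 + 3/10*h_s_3 + 3/20*h_s_4
  h_s_3 = 1 + 11/20*h_s_1 + 7/20*h_s_2 + 1/20*h_s_3 + 1/20*h_s_4
  h_s_4 = 1 + 3/20*h_s_1 + 1/10*h_s_2 + 13/20*h_s_3 + 1/10*h_s_4

Substituting h_s_1 = 0 and rearranging gives the linear system (I - Q) h = 1:
  [4/5, -3/10, -3/20] . (h_s_2, h_s_3, h_s_4) = 1
  [-7/20, 19/20, -1/20] . (h_s_2, h_s_3, h_s_4) = 1
  [-1/10, -13/20, 9/10] . (h_s_2, h_s_3, h_s_4) = 1

Solving yields:
  h_s_2 = 1540/587
  h_s_3 = 8940/4109
  h_s_4 = 12220/4109

Starting state is s_4, so the expected hitting time is h_s_4 = 12220/4109.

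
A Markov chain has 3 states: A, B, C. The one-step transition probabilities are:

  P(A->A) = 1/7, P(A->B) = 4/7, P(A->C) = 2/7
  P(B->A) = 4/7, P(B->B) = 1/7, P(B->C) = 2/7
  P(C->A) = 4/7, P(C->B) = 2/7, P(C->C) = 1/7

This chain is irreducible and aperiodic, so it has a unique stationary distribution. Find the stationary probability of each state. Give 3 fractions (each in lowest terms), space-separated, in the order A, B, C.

Answer: 2/5 7/20 1/4

Derivation:
The stationary distribution satisfies pi = pi * P, i.e.:
  pi_A = 1/7*pi_A + 4/7*pi_B + 4/7*pi_C
  pi_B = 4/7*pi_A + 1/7*pi_B + 2/7*pi_C
  pi_C = 2/7*pi_A + 2/7*pi_B + 1/7*pi_C
with normalization: pi_A + pi_B + pi_C = 1.

Using the first 2 balance equations plus normalization, the linear system A*pi = b is:
  [-6/7, 4/7, 4/7] . pi = 0
  [4/7, -6/7, 2/7] . pi = 0
  [1, 1, 1] . pi = 1

Solving yields:
  pi_A = 2/5
  pi_B = 7/20
  pi_C = 1/4

Verification (pi * P):
  2/5*1/7 + 7/20*4/7 + 1/4*4/7 = 2/5 = pi_A  (ok)
  2/5*4/7 + 7/20*1/7 + 1/4*2/7 = 7/20 = pi_B  (ok)
  2/5*2/7 + 7/20*2/7 + 1/4*1/7 = 1/4 = pi_C  (ok)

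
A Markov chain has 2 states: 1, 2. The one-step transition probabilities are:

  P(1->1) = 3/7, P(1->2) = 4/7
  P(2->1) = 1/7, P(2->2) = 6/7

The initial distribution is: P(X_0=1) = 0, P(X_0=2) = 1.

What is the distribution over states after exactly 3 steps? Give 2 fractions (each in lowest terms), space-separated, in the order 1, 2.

Propagating the distribution step by step (d_{t+1} = d_t * P):
d_0 = (1=0, 2=1)
  d_1[1] = 0*3/7 + 1*1/7 = 1/7
  d_1[2] = 0*4/7 + 1*6/7 = 6/7
d_1 = (1=1/7, 2=6/7)
  d_2[1] = 1/7*3/7 + 6/7*1/7 = 9/49
  d_2[2] = 1/7*4/7 + 6/7*6/7 = 40/49
d_2 = (1=9/49, 2=40/49)
  d_3[1] = 9/49*3/7 + 40/49*1/7 = 67/343
  d_3[2] = 9/49*4/7 + 40/49*6/7 = 276/343
d_3 = (1=67/343, 2=276/343)

Answer: 67/343 276/343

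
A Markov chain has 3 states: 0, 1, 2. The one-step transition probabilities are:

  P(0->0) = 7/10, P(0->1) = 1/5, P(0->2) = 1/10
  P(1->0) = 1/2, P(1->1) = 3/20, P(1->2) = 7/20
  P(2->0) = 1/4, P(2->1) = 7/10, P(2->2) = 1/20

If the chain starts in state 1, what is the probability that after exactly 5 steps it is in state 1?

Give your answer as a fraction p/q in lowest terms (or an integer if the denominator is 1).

Computing P^5 by repeated multiplication:
P^1 =
  0: [7/10, 1/5, 1/10]
  1: [1/2, 3/20, 7/20]
  2: [1/4, 7/10, 1/20]
P^2 =
  0: [123/200, 6/25, 29/200]
  1: [41/80, 147/400, 3/25]
  2: [43/80, 19/100, 109/400]
P^3 =
  0: [2347/4000, 521/2000, 611/4000]
  1: [229/400, 1933/8000, 1487/8000]
  2: [863/1600, 1307/4000, 1071/8000]
P^4 =
  0: [46333/80000, 5267/20000, 12599/80000]
  1: [18177/32000, 44937/160000, 12089/80000]
  2: [18381/32000, 1253/5000, 27999/160000]
P^5 =
  0: [922337/1600000, 212461/800000, 252741/1600000]
  1: [36853/64000, 836843/3200000, 520507/3200000]
  2: [14621/25600, 439947/1600000, 492481/3200000]

(P^5)[1 -> 1] = 836843/3200000

Answer: 836843/3200000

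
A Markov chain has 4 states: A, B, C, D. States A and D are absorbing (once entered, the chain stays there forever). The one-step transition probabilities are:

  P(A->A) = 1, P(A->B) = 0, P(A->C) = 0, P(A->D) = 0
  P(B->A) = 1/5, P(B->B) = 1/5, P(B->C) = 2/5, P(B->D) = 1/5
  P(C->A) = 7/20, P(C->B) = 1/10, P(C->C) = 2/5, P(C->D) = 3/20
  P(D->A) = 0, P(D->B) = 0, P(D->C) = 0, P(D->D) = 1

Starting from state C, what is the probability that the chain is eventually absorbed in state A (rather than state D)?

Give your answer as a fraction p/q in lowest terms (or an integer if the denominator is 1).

Answer: 15/22

Derivation:
Let a_i = P(absorbed in A | start in state i).
Boundary conditions: a_A = 1, a_D = 0.
For each transient state i, a_i = sum_j P(i->j) * a_j:
  a_B = 1/5*a_A + 1/5*a_B + 2/5*a_C + 1/5*a_D
  a_C = 7/20*a_A + 1/10*a_B + 2/5*a_C + 3/20*a_D

Substituting a_A = 1 and a_D = 0, rearrange to (I - Q) a = r where r[i] = P(i -> A):
  [4/5, -2/5] . (a_B, a_C) = 1/5
  [-1/10, 3/5] . (a_B, a_C) = 7/20

Solving yields:
  a_B = 13/22
  a_C = 15/22

Starting state is C, so the absorption probability is a_C = 15/22.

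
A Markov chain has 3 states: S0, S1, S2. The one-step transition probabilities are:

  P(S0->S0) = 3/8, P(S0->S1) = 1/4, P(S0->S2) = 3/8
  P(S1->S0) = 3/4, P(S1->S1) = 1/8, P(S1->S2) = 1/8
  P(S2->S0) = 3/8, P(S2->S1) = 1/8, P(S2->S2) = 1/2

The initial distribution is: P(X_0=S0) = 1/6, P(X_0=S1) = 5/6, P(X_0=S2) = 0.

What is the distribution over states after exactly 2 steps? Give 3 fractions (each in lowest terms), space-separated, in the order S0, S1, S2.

Answer: 55/128 27/128 23/64

Derivation:
Propagating the distribution step by step (d_{t+1} = d_t * P):
d_0 = (S0=1/6, S1=5/6, S2=0)
  d_1[S0] = 1/6*3/8 + 5/6*3/4 + 0*3/8 = 11/16
  d_1[S1] = 1/6*1/4 + 5/6*1/8 + 0*1/8 = 7/48
  d_1[S2] = 1/6*3/8 + 5/6*1/8 + 0*1/2 = 1/6
d_1 = (S0=11/16, S1=7/48, S2=1/6)
  d_2[S0] = 11/16*3/8 + 7/48*3/4 + 1/6*3/8 = 55/128
  d_2[S1] = 11/16*1/4 + 7/48*1/8 + 1/6*1/8 = 27/128
  d_2[S2] = 11/16*3/8 + 7/48*1/8 + 1/6*1/2 = 23/64
d_2 = (S0=55/128, S1=27/128, S2=23/64)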